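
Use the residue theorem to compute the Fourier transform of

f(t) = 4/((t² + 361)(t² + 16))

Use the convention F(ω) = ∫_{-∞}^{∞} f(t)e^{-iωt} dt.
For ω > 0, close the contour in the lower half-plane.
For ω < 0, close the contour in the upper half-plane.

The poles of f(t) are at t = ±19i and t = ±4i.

Let g(z) = f(z)e^{-iωz}; for large |z| the factor e^{-iωz} decays in the lower half-plane when ω > 0 and in the upper half-plane when ω < 0.

Case ω > 0 (lower half-plane, clockwise contour ⇒ F(ω) = -2πi·ΣRes):
  Res_{z = - 19 i} g(z) = - \frac{2 i e^{- 19 \omega}}{6555}
  Res_{z = - 4 i} g(z) = \frac{i e^{- 4 \omega}}{690}
  F(ω) = -2πi·ΣRes = \frac{\pi \left(19 e^{15 \omega} - 4\right) e^{- 19 \omega}}{6555}

Case ω < 0 (upper half-plane, counterclockwise contour ⇒ F(ω) = +2πi·ΣRes):
  Res_{z = 19 i} g(z) = \frac{2 i e^{19 \omega}}{6555}
  Res_{z = 4 i} g(z) = - \frac{i e^{4 \omega}}{690}
  F(ω) = 2πi·ΣRes = \frac{\pi \left(19 - 4 e^{15 \omega}\right) e^{4 \omega}}{6555}

Both cases combine into a single formula in |ω|:

F(ω) = \frac{\pi \left(19 e^{15 \left|{\omega}\right|} - 4\right) e^{- 19 \left|{\omega}\right|}}{6555}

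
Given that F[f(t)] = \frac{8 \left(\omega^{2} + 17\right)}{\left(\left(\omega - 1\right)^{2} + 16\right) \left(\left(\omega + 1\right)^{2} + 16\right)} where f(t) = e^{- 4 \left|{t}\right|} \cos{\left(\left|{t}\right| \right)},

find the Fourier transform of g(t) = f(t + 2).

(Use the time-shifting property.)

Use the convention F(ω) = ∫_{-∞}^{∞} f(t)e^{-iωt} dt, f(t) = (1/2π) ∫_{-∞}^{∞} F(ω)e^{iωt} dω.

F[g](ω) = \frac{8 \left(\omega^{2} + 17\right) e^{2 i \omega}}{\omega^{4} + 30 \omega^{2} + 289}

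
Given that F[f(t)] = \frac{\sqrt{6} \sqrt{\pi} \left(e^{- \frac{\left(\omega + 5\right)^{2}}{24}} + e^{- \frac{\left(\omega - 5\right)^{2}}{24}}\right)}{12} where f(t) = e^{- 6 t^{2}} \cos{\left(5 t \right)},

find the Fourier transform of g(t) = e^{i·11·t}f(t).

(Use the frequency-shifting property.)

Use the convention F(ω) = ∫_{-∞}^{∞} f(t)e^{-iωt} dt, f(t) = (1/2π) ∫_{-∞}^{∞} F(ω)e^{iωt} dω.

F[g](ω) = \frac{\sqrt{6} \sqrt{\pi} e^{- \frac{\left(\omega - 6\right)^{2}}{24}}}{12} + \frac{\sqrt{6} \sqrt{\pi} e^{- \frac{\left(\omega - 16\right)^{2}}{24}}}{12}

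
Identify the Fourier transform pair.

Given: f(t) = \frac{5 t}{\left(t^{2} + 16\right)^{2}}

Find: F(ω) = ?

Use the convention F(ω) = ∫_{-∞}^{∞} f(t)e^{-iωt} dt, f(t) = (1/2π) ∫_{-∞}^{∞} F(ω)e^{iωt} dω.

F(ω) = - \frac{5 i \pi \omega e^{- 4 \left|{\omega}\right|}}{8}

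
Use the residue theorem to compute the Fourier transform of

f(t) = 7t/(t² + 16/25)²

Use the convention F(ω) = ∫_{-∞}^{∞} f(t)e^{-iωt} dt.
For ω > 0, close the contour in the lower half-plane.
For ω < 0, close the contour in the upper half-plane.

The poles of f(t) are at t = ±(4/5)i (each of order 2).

Let g(z) = f(z)e^{-iωz}; for large |z| the factor e^{-iωz} decays in the lower half-plane when ω > 0 and in the upper half-plane when ω < 0.

Case ω > 0 (lower half-plane, clockwise contour ⇒ F(ω) = -2πi·ΣRes):
  Res_{z = - \frac{4 i}{5}} g(z) = \frac{35 \omega e^{- \frac{4 \omega}{5}}}{16} (pole of order 2)
  F(ω) = -2πi·ΣRes = - \frac{35 i \pi \omega e^{- \frac{4 \omega}{5}}}{8}

Case ω < 0 (upper half-plane, counterclockwise contour ⇒ F(ω) = +2πi·ΣRes):
  Res_{z = \frac{4 i}{5}} g(z) = - \frac{35 \omega e^{\frac{4 \omega}{5}}}{16} (pole of order 2)
  F(ω) = 2πi·ΣRes = - \frac{35 i \pi \omega e^{\frac{4 \omega}{5}}}{8}

Both cases combine into a single formula in |ω|:

F(ω) = - \frac{35 i \pi \omega e^{- \frac{4 \left|{\omega}\right|}{5}}}{8}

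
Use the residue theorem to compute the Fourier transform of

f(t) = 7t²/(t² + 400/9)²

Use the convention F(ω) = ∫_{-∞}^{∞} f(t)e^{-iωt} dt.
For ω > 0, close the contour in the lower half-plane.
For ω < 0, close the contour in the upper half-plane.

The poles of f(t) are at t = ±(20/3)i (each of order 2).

Let g(z) = f(z)e^{-iωz}; for large |z| the factor e^{-iωz} decays in the lower half-plane when ω > 0 and in the upper half-plane when ω < 0.

Case ω > 0 (lower half-plane, clockwise contour ⇒ F(ω) = -2πi·ΣRes):
  Res_{z = - \frac{20 i}{3}} g(z) = \frac{7 i \left(3 - 20 \omega\right) e^{- \frac{20 \omega}{3}}}{80} (pole of order 2)
  F(ω) = -2πi·ΣRes = \frac{7 \pi \left(3 - 20 \omega\right) e^{- \frac{20 \omega}{3}}}{40}

Case ω < 0 (upper half-plane, counterclockwise contour ⇒ F(ω) = +2πi·ΣRes):
  Res_{z = \frac{20 i}{3}} g(z) = \frac{7 i \left(- 20 \omega - 3\right) e^{\frac{20 \omega}{3}}}{80} (pole of order 2)
  F(ω) = 2πi·ΣRes = \frac{7 \pi \left(20 \omega + 3\right) e^{\frac{20 \omega}{3}}}{40}

Both cases combine into a single formula in |ω|:

F(ω) = \frac{7 \pi \left(3 - 20 \left|{\omega}\right|\right) e^{- \frac{20 \left|{\omega}\right|}{3}}}{40}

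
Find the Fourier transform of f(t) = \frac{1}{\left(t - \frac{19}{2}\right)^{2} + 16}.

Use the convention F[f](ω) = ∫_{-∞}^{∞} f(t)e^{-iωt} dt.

F(ω) = \frac{\pi e^{- \frac{19 i \omega}{2} - 4 \left|{\omega}\right|}}{4}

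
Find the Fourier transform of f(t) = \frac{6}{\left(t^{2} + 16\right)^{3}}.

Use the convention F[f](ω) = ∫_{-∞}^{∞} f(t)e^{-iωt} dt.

F(ω) = \frac{3 \pi \left(16 \omega^{2} + 12 \left|{\omega}\right| + 3\right) e^{- 4 \left|{\omega}\right|}}{4096}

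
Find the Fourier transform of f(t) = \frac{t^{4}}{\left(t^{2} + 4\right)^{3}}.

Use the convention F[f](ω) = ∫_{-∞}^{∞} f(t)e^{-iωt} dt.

F(ω) = \frac{\pi \left(4 \omega^{2} - 10 \left|{\omega}\right| + 3\right) e^{- 2 \left|{\omega}\right|}}{16}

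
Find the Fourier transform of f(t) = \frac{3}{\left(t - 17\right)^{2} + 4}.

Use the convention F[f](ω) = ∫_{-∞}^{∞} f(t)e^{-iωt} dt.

F(ω) = \frac{3 \pi e^{- 17 i \omega - 2 \left|{\omega}\right|}}{2}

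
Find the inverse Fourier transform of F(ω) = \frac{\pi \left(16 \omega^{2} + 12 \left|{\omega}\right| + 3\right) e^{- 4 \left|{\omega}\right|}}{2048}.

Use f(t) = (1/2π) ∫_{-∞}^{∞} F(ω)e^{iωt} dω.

f(t) = \frac{4}{\left(t^{2} + 16\right)^{3}}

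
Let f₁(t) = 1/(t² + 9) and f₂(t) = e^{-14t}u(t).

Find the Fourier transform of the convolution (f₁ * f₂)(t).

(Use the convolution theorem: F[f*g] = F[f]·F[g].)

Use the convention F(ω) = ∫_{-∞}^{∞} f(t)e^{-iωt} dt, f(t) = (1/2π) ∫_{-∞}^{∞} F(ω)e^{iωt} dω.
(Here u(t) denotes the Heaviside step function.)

F[f₁*f₂](ω) = \frac{\pi e^{- 3 \left|{\omega}\right|}}{3 \left(i \omega + 14\right)}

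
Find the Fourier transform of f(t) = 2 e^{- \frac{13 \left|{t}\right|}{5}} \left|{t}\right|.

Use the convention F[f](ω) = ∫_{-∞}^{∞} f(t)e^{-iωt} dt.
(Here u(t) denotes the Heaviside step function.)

F(ω) = \frac{100 \left(169 - 25 \omega^{2}\right)}{\left(25 \omega^{2} + 169\right)^{2}}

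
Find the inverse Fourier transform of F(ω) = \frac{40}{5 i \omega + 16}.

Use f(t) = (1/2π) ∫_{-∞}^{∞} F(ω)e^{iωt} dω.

f(t) = 8 e^{- \frac{16 t}{5}} u\left(t\right)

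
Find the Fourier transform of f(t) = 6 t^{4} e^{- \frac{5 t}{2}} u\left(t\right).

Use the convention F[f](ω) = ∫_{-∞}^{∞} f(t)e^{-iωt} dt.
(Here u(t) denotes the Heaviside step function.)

F(ω) = \frac{4608}{\left(2 i \omega + 5\right)^{5}}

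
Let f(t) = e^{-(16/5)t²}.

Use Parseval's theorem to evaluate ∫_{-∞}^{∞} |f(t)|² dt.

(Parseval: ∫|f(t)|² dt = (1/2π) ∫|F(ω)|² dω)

∫|f(t)|² dt = \frac{\sqrt{10} \sqrt{\pi}}{8}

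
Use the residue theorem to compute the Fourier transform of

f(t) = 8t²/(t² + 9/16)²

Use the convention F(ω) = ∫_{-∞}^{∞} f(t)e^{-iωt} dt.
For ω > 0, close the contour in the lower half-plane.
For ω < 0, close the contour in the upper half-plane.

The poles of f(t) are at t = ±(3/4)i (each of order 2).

Let g(z) = f(z)e^{-iωz}; for large |z| the factor e^{-iωz} decays in the lower half-plane when ω > 0 and in the upper half-plane when ω < 0.

Case ω > 0 (lower half-plane, clockwise contour ⇒ F(ω) = -2πi·ΣRes):
  Res_{z = - \frac{3 i}{4}} g(z) = i \left(\frac{8}{3} - 2 \omega\right) e^{- \frac{3 \omega}{4}} (pole of order 2)
  F(ω) = -2πi·ΣRes = \frac{4 \pi \left(4 - 3 \omega\right) e^{- \frac{3 \omega}{4}}}{3}

Case ω < 0 (upper half-plane, counterclockwise contour ⇒ F(ω) = +2πi·ΣRes):
  Res_{z = \frac{3 i}{4}} g(z) = i \left(- 2 \omega - \frac{8}{3}\right) e^{\frac{3 \omega}{4}} (pole of order 2)
  F(ω) = 2πi·ΣRes = \frac{4 \pi \left(3 \omega + 4\right) e^{\frac{3 \omega}{4}}}{3}

Both cases combine into a single formula in |ω|:

F(ω) = \frac{4 \pi \left(4 - 3 \left|{\omega}\right|\right) e^{- \frac{3 \left|{\omega}\right|}{4}}}{3}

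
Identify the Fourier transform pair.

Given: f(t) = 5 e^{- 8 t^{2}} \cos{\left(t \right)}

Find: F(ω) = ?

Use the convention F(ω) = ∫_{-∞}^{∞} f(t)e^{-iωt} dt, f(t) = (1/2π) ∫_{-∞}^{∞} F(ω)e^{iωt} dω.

F(ω) = \frac{5 \sqrt{2} \sqrt{\pi} \left(e^{\frac{\omega}{8}} + 1\right) e^{- \frac{\omega^{2}}{32} - \frac{\omega}{16} - \frac{1}{32}}}{8}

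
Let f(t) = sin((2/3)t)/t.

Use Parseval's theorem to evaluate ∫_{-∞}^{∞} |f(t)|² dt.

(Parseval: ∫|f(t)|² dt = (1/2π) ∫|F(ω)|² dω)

∫|f(t)|² dt = \frac{2 \pi}{3}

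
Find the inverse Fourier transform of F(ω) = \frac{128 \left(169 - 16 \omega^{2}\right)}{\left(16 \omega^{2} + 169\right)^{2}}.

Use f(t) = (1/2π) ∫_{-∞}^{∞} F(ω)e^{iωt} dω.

f(t) = 4 e^{- \frac{13 \left|{t}\right|}{4}} \left|{t}\right|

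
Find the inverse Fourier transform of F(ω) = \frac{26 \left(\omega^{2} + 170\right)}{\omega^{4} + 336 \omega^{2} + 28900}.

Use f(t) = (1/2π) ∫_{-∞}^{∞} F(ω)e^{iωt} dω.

f(t) = e^{- 13 \left|{t}\right|} \cos{\left(\left|{t}\right| \right)}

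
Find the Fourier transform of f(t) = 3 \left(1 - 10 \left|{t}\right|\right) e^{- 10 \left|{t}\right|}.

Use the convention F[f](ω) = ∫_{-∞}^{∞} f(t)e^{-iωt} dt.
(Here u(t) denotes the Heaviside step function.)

F(ω) = \frac{120 \omega^{2}}{\left(\omega^{2} + 100\right)^{2}}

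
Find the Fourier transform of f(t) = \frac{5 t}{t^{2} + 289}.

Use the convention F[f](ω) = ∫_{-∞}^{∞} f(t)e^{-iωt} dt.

F(ω) = - 5 i \pi e^{- 17 \left|{\omega}\right|} \operatorname{sign}{\left(\omega \right)}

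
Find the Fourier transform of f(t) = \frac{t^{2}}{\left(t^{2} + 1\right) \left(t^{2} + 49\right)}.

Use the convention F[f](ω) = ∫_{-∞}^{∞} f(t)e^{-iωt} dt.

F(ω) = \frac{\pi \left(7 - e^{6 \left|{\omega}\right|}\right) e^{- 7 \left|{\omega}\right|}}{48}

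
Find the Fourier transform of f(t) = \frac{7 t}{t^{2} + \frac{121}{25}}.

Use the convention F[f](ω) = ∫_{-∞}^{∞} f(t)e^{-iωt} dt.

F(ω) = - 7 i \pi e^{- \frac{11 \left|{\omega}\right|}{5}} \operatorname{sign}{\left(\omega \right)}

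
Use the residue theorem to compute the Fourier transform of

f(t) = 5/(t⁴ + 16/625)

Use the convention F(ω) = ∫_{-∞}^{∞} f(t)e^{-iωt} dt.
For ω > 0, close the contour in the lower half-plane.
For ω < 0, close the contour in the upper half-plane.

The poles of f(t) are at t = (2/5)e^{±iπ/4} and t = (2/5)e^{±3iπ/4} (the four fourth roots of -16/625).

Let g(z) = f(z)e^{-iωz}; for large |z| the factor e^{-iωz} decays in the lower half-plane when ω > 0 and in the upper half-plane when ω < 0.

Case ω > 0 (lower half-plane, clockwise contour ⇒ F(ω) = -2πi·ΣRes):
  Res_{z = - \frac{\sqrt{2}}{5} - \frac{\sqrt{2} i}{5}} g(z) = \frac{625 \sqrt{2} i \left(1 - i\right) e^{\frac{\sqrt{2} \omega \left(-1 + i\right)}{5}}}{64}
  Res_{z = \frac{\sqrt{2}}{5} - \frac{\sqrt{2} i}{5}} g(z) = \frac{625 \sqrt{2} i \left(1 + i\right) e^{- \frac{\sqrt{2} \omega \left(1 + i\right)}{5}}}{64}
  F(ω) = -2πi·ΣRes = \frac{625 \sqrt{2} \pi \left(1 - i\right) \left(e^{\frac{2 \sqrt{2} i \omega}{5}} + i\right) e^{- \frac{\sqrt{2} \omega \left(1 + i\right)}{5}}}{32} = \frac{625 \pi e^{- \frac{\sqrt{2} \omega}{5}} \sin{\left(\frac{\sqrt{2} \omega}{5} + \frac{\pi}{4} \right)}}{8}

Case ω < 0 (upper half-plane, counterclockwise contour ⇒ F(ω) = +2πi·ΣRes):
  Res_{z = \frac{\sqrt{2}}{5} + \frac{\sqrt{2} i}{5}} g(z) = \frac{625 \sqrt{2} i \left(-1 + i\right) e^{\frac{\sqrt{2} \omega \left(1 - i\right)}{5}}}{64}
  Res_{z = - \frac{\sqrt{2}}{5} + \frac{\sqrt{2} i}{5}} g(z) = \frac{625 \sqrt{2} \left(1 - i\right) e^{\frac{\sqrt{2} \omega \left(1 + i\right)}{5}}}{64}
  F(ω) = 2πi·ΣRes = - \frac{625 \sqrt{2} i \pi \left(i \left(1 - i\right) e^{\frac{\sqrt{2} \omega \left(1 - i\right)}{5}} - \left(1 - i\right) e^{\frac{\sqrt{2} \omega \left(1 + i\right)}{5}}\right)}{32} = \frac{625 \pi e^{\frac{\sqrt{2} \omega}{5}} \cos{\left(\frac{\sqrt{2} \omega}{5} + \frac{\pi}{4} \right)}}{8}

Both cases combine into a single formula in |ω|:

F(ω) = \frac{625 \pi e^{- \frac{\sqrt{2} \left|{\omega}\right|}{5}} \sin{\left(\frac{\sqrt{2} \left|{\omega}\right|}{5} + \frac{\pi}{4} \right)}}{8}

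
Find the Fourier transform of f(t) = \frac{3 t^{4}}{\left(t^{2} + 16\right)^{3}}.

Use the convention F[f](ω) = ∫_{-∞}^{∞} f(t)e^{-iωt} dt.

F(ω) = \frac{3 \pi \left(16 \omega^{2} - 20 \left|{\omega}\right| + 3\right) e^{- 4 \left|{\omega}\right|}}{32}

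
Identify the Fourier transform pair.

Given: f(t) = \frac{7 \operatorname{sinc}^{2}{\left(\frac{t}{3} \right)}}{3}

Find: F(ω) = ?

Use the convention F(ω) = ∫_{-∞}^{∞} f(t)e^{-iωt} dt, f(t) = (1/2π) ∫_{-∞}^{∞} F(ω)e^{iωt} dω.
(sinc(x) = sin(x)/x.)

F(ω) = \begin{cases} \frac{7 \pi \left(2 - 3 \left|{\omega}\right|\right)}{2} & \text{for}\: \omega > - \frac{2}{3} \wedge \omega < \frac{2}{3} \\0 & \text{otherwise} \end{cases}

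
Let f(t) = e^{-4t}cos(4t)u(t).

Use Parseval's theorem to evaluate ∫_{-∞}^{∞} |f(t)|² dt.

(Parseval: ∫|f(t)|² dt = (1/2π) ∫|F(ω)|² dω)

∫|f(t)|² dt = \frac{3}{32}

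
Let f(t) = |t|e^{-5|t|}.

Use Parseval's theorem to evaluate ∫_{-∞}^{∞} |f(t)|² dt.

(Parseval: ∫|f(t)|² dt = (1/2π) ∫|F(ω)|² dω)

∫|f(t)|² dt = \frac{1}{250}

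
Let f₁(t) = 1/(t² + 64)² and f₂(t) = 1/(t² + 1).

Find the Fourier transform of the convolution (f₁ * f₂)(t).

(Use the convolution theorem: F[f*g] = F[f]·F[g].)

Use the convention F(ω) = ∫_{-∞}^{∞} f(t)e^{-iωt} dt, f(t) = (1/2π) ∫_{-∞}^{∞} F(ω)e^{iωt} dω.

F[f₁*f₂](ω) = \frac{\pi^{2} \left(8 \left|{\omega}\right| + 1\right) e^{- 9 \left|{\omega}\right|}}{1024}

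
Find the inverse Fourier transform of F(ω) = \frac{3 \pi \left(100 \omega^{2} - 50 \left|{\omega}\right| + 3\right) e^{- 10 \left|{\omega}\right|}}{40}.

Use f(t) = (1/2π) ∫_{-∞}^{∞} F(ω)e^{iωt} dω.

f(t) = \frac{6 t^{4}}{\left(t^{2} + 100\right)^{3}}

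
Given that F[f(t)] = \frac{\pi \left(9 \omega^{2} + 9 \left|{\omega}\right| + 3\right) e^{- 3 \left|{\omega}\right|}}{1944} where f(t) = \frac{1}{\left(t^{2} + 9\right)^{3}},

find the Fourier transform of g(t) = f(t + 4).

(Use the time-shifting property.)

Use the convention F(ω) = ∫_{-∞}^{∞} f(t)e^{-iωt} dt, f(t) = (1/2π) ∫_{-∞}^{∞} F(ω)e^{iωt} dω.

F[g](ω) = \frac{\pi \left(3 \omega^{2} + 3 \left|{\omega}\right| + 1\right) e^{4 i \omega - 3 \left|{\omega}\right|}}{648}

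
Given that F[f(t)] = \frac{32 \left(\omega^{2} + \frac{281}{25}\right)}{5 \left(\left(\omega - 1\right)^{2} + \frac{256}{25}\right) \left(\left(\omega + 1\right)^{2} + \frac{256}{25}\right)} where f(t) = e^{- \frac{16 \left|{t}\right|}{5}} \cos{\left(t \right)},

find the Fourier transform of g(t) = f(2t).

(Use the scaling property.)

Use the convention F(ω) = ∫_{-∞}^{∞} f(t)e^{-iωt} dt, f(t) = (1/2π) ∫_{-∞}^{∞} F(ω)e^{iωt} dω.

F[g](ω) = \frac{320 \left(25 \omega^{2} + 1124\right)}{625 \omega^{4} + 46200 \omega^{2} + 1263376}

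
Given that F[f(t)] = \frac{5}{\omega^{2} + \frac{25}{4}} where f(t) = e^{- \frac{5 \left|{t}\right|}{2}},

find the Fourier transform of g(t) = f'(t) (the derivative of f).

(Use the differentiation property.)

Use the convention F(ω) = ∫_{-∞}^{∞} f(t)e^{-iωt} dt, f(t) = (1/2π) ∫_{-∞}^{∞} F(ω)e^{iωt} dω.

F[g](ω) = \frac{20 i \omega}{4 \omega^{2} + 25}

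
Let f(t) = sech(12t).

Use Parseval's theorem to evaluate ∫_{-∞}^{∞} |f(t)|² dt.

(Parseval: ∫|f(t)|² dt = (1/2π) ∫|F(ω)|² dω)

∫|f(t)|² dt = \frac{1}{6}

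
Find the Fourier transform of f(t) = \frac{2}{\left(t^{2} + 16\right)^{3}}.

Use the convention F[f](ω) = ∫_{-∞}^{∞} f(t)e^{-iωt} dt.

F(ω) = \frac{\pi \left(16 \omega^{2} + 12 \left|{\omega}\right| + 3\right) e^{- 4 \left|{\omega}\right|}}{4096}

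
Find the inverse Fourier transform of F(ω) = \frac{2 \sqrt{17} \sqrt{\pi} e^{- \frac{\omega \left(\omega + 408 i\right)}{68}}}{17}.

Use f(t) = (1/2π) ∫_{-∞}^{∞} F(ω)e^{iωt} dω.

f(t) = 2 e^{- 17 \left(t - 6\right)^{2}}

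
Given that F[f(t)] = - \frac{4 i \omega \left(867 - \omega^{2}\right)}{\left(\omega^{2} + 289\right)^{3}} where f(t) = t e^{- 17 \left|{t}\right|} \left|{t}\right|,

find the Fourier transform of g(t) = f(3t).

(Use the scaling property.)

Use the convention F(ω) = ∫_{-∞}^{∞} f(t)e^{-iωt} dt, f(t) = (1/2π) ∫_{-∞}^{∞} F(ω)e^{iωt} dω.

F[g](ω) = \frac{36 i \omega \left(\omega^{2} - 7803\right)}{\left(\omega^{2} + 2601\right)^{3}}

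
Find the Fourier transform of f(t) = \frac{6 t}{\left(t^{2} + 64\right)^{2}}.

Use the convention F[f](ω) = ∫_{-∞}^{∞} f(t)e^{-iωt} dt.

F(ω) = - \frac{3 i \pi \omega e^{- 8 \left|{\omega}\right|}}{8}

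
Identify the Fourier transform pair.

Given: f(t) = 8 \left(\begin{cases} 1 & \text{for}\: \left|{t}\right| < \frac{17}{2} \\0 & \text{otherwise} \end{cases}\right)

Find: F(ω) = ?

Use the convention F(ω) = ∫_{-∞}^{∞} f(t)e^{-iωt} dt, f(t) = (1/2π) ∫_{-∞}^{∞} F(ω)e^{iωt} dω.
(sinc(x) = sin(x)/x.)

F(ω) = 136 \operatorname{sinc}{\left(\frac{17 \omega}{2} \right)}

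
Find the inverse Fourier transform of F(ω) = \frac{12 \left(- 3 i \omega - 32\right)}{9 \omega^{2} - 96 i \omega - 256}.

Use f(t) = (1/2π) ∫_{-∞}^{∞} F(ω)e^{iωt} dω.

f(t) = 4 \left(\frac{16 t}{3} + 1\right) e^{- \frac{16 t}{3}} u\left(t\right)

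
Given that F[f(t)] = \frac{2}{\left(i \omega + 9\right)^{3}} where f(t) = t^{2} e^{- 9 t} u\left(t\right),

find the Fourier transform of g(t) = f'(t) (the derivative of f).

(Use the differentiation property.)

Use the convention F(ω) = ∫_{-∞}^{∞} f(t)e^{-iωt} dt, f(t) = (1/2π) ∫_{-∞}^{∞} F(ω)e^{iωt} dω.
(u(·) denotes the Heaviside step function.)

F[g](ω) = \frac{2 i \omega}{\left(i \omega + 9\right)^{3}}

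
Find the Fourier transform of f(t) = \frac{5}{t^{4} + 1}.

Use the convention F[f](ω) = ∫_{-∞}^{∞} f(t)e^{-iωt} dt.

F(ω) = 5 \pi e^{- \frac{\sqrt{2} \left|{\omega}\right|}{2}} \sin{\left(\frac{\sqrt{2} \left|{\omega}\right|}{2} + \frac{\pi}{4} \right)}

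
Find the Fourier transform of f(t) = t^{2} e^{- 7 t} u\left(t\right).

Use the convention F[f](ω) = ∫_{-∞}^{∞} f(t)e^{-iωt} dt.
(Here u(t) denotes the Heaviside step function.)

F(ω) = \frac{2}{\left(i \omega + 7\right)^{3}}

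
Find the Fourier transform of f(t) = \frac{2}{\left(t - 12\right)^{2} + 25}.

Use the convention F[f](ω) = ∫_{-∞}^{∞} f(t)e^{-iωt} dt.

F(ω) = \frac{2 \pi e^{- 12 i \omega - 5 \left|{\omega}\right|}}{5}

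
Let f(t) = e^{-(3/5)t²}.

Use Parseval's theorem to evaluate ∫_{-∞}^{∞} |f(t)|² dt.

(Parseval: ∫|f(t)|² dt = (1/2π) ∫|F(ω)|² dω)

∫|f(t)|² dt = \frac{\sqrt{30} \sqrt{\pi}}{6}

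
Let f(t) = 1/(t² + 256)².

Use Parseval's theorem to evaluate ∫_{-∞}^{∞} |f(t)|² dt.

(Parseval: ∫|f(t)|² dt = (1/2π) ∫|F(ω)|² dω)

∫|f(t)|² dt = \frac{5 \pi}{4294967296}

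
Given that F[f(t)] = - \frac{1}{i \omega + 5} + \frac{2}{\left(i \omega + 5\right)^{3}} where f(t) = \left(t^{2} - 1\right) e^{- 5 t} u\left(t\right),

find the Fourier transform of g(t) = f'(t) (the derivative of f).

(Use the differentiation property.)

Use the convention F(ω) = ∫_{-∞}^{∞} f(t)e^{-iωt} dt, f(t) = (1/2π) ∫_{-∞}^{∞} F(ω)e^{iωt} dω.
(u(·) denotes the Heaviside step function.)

F[g](ω) = \frac{i \omega \left(2 i \omega - \left(i \omega + 5\right)^{3} + 10\right)}{\left(i \omega + 5\right)^{4}}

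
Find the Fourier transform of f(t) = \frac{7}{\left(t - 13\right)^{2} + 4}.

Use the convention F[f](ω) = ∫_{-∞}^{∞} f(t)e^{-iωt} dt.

F(ω) = \frac{7 \pi e^{- 13 i \omega - 2 \left|{\omega}\right|}}{2}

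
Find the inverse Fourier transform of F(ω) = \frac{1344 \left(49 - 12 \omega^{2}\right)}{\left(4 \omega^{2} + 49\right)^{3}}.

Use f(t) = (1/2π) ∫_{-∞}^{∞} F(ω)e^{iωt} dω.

f(t) = 6 t^{2} e^{- \frac{7 \left|{t}\right|}{2}}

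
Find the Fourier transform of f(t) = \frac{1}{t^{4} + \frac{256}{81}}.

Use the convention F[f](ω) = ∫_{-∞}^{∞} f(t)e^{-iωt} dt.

F(ω) = \frac{27 \pi e^{- \frac{2 \sqrt{2} \left|{\omega}\right|}{3}} \sin{\left(\frac{2 \sqrt{2} \left|{\omega}\right|}{3} + \frac{\pi}{4} \right)}}{64}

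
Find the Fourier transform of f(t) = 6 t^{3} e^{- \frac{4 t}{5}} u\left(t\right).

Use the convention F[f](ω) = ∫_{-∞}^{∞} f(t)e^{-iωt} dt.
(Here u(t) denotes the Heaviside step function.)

F(ω) = \frac{22500}{\left(5 i \omega + 4\right)^{4}}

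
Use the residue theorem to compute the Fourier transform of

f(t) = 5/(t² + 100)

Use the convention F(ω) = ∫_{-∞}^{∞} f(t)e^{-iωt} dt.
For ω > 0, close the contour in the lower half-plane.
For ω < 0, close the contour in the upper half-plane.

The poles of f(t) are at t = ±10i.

Let g(z) = f(z)e^{-iωz}; for large |z| the factor e^{-iωz} decays in the lower half-plane when ω > 0 and in the upper half-plane when ω < 0.

Case ω > 0 (lower half-plane, clockwise contour ⇒ F(ω) = -2πi·ΣRes):
  Res_{z = - 10 i} g(z) = \frac{i e^{- 10 \omega}}{4}
  F(ω) = -2πi·ΣRes = \frac{\pi e^{- 10 \omega}}{2}

Case ω < 0 (upper half-plane, counterclockwise contour ⇒ F(ω) = +2πi·ΣRes):
  Res_{z = 10 i} g(z) = - \frac{i e^{10 \omega}}{4}
  F(ω) = 2πi·ΣRes = \frac{\pi e^{10 \omega}}{2}

Both cases combine into a single formula in |ω|:

F(ω) = \frac{\pi e^{- 10 \left|{\omega}\right|}}{2}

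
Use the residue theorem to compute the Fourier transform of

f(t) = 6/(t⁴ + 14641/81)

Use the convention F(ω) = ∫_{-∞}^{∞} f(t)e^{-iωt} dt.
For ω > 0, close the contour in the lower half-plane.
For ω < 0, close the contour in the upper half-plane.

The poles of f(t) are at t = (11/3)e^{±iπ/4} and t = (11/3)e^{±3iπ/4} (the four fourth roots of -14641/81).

Let g(z) = f(z)e^{-iωz}; for large |z| the factor e^{-iωz} decays in the lower half-plane when ω > 0 and in the upper half-plane when ω < 0.

Case ω > 0 (lower half-plane, clockwise contour ⇒ F(ω) = -2πi·ΣRes):
  Res_{z = - \frac{11 \sqrt{2}}{6} - \frac{11 \sqrt{2} i}{6}} g(z) = \frac{81 \sqrt{2} i \left(1 - i\right) e^{\frac{11 \sqrt{2} \omega \left(-1 + i\right)}{6}}}{5324}
  Res_{z = \frac{11 \sqrt{2}}{6} - \frac{11 \sqrt{2} i}{6}} g(z) = \frac{81 \sqrt{2} i \left(1 + i\right) e^{- \frac{11 \sqrt{2} \omega \left(1 + i\right)}{6}}}{5324}
  F(ω) = -2πi·ΣRes = \frac{81 \sqrt{2} \pi \left(1 - i\right) \left(e^{\frac{11 \sqrt{2} i \omega}{3}} + i\right) e^{- \frac{11 \sqrt{2} \omega \left(1 + i\right)}{6}}}{2662} = \frac{162 \pi e^{- \frac{11 \sqrt{2} \omega}{6}} \sin{\left(\frac{11 \sqrt{2} \omega}{6} + \frac{\pi}{4} \right)}}{1331}

Case ω < 0 (upper half-plane, counterclockwise contour ⇒ F(ω) = +2πi·ΣRes):
  Res_{z = \frac{11 \sqrt{2}}{6} + \frac{11 \sqrt{2} i}{6}} g(z) = \frac{81 \sqrt{2} i \left(-1 + i\right) e^{\frac{11 \sqrt{2} \omega \left(1 - i\right)}{6}}}{5324}
  Res_{z = - \frac{11 \sqrt{2}}{6} + \frac{11 \sqrt{2} i}{6}} g(z) = \frac{81 \sqrt{2} \left(1 - i\right) e^{\frac{11 \sqrt{2} \omega \left(1 + i\right)}{6}}}{5324}
  F(ω) = 2πi·ΣRes = - \frac{81 \sqrt{2} i \pi \left(i \left(1 - i\right) e^{\frac{11 \sqrt{2} \omega \left(1 - i\right)}{6}} - \left(1 - i\right) e^{\frac{11 \sqrt{2} \omega \left(1 + i\right)}{6}}\right)}{2662} = \frac{162 \pi e^{\frac{11 \sqrt{2} \omega}{6}} \cos{\left(\frac{11 \sqrt{2} \omega}{6} + \frac{\pi}{4} \right)}}{1331}

Both cases combine into a single formula in |ω|:

F(ω) = \frac{162 \pi e^{- \frac{11 \sqrt{2} \left|{\omega}\right|}{6}} \sin{\left(\frac{11 \sqrt{2} \left|{\omega}\right|}{6} + \frac{\pi}{4} \right)}}{1331}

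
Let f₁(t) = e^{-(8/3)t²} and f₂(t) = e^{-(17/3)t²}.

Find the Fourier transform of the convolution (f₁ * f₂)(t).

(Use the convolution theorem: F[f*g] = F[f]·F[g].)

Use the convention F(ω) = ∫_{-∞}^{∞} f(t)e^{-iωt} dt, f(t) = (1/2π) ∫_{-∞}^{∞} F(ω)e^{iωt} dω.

F[f₁*f₂](ω) = \frac{3 \sqrt{34} \pi e^{- \frac{75 \omega^{2}}{544}}}{68}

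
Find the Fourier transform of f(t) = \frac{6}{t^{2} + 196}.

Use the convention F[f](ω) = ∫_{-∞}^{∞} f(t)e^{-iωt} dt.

F(ω) = \frac{3 \pi e^{- 14 \left|{\omega}\right|}}{7}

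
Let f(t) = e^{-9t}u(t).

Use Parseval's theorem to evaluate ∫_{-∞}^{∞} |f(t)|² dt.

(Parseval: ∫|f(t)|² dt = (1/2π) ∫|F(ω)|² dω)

∫|f(t)|² dt = \frac{1}{18}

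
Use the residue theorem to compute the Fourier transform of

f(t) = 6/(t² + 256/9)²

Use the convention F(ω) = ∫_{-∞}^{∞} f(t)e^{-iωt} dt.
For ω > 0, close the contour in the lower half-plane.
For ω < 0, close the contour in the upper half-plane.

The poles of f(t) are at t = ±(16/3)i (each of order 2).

Let g(z) = f(z)e^{-iωz}; for large |z| the factor e^{-iωz} decays in the lower half-plane when ω > 0 and in the upper half-plane when ω < 0.

Case ω > 0 (lower half-plane, clockwise contour ⇒ F(ω) = -2πi·ΣRes):
  Res_{z = - \frac{16 i}{3}} g(z) = \frac{27 i \left(16 \omega + 3\right) e^{- \frac{16 \omega}{3}}}{8192} (pole of order 2)
  F(ω) = -2πi·ΣRes = \frac{27 \pi \left(16 \omega + 3\right) e^{- \frac{16 \omega}{3}}}{4096}

Case ω < 0 (upper half-plane, counterclockwise contour ⇒ F(ω) = +2πi·ΣRes):
  Res_{z = \frac{16 i}{3}} g(z) = \frac{27 i \left(16 \omega - 3\right) e^{\frac{16 \omega}{3}}}{8192} (pole of order 2)
  F(ω) = 2πi·ΣRes = \frac{27 \pi \left(3 - 16 \omega\right) e^{\frac{16 \omega}{3}}}{4096}

Both cases combine into a single formula in |ω|:

F(ω) = \frac{27 \pi \left(16 \left|{\omega}\right| + 3\right) e^{- \frac{16 \left|{\omega}\right|}{3}}}{4096}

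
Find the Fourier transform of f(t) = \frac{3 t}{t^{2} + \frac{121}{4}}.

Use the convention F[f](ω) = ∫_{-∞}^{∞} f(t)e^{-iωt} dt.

F(ω) = - 3 i \pi e^{- \frac{11 \left|{\omega}\right|}{2}} \operatorname{sign}{\left(\omega \right)}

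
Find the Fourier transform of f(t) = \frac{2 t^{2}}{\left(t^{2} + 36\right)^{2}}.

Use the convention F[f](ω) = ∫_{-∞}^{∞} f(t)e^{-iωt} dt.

F(ω) = \frac{\pi \left(1 - 6 \left|{\omega}\right|\right) e^{- 6 \left|{\omega}\right|}}{6}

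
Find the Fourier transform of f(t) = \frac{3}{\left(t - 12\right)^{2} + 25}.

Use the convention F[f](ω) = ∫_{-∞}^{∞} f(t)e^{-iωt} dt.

F(ω) = \frac{3 \pi e^{- 12 i \omega - 5 \left|{\omega}\right|}}{5}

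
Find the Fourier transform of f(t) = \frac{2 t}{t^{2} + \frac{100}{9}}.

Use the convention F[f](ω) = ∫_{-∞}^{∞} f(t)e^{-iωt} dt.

F(ω) = - 2 i \pi e^{- \frac{10 \left|{\omega}\right|}{3}} \operatorname{sign}{\left(\omega \right)}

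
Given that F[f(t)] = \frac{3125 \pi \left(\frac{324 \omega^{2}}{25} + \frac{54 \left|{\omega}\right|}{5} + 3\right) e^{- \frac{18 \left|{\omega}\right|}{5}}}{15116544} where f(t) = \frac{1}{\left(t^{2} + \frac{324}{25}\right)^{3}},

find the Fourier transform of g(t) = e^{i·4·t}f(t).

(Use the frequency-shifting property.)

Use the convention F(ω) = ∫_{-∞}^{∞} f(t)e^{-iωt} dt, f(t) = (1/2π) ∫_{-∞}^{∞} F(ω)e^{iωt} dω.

F[g](ω) = \frac{125 \pi \left(108 \left(\omega - 4\right)^{2} + 90 \left|{\omega - 4}\right| + 25\right) e^{- \frac{18 \left|{\omega - 4}\right|}{5}}}{5038848}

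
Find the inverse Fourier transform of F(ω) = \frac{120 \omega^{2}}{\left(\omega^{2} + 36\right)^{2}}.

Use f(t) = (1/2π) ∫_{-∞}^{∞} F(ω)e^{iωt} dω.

f(t) = 5 \left(1 - 6 \left|{t}\right|\right) e^{- 6 \left|{t}\right|}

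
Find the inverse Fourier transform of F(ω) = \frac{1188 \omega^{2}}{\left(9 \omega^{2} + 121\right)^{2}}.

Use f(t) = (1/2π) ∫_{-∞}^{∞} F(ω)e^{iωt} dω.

f(t) = \left(1 - \frac{11 \left|{t}\right|}{3}\right) e^{- \frac{11 \left|{t}\right|}{3}}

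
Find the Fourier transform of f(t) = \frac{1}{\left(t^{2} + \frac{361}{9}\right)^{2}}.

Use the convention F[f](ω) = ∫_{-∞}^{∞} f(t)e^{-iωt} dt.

F(ω) = \frac{9 \pi \left(19 \left|{\omega}\right| + 3\right) e^{- \frac{19 \left|{\omega}\right|}{3}}}{13718}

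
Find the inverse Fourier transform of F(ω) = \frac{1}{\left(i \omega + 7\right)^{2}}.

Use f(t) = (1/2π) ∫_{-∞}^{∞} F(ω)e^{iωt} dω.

f(t) = t e^{- 7 t} u\left(t\right)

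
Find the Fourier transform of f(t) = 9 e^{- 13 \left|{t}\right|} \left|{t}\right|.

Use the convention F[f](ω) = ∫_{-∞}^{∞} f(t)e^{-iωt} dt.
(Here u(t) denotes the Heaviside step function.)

F(ω) = \frac{18 \left(169 - \omega^{2}\right)}{\left(\omega^{2} + 169\right)^{2}}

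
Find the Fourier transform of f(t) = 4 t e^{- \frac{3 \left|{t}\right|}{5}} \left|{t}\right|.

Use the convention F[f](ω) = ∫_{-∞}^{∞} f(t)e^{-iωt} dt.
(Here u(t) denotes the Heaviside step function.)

F(ω) = \frac{10000 i \omega \left(25 \omega^{2} - 27\right)}{\left(25 \omega^{2} + 9\right)^{3}}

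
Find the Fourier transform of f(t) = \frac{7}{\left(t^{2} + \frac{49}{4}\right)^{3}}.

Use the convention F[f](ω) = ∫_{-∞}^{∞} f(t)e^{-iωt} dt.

F(ω) = \frac{\pi \left(49 \omega^{2} + 42 \left|{\omega}\right| + 12\right) e^{- \frac{7 \left|{\omega}\right|}{2}}}{2401}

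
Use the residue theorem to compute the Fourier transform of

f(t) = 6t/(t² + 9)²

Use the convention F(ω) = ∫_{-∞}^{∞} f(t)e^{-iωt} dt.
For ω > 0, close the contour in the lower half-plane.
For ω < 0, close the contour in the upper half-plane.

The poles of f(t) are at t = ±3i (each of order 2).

Let g(z) = f(z)e^{-iωz}; for large |z| the factor e^{-iωz} decays in the lower half-plane when ω > 0 and in the upper half-plane when ω < 0.

Case ω > 0 (lower half-plane, clockwise contour ⇒ F(ω) = -2πi·ΣRes):
  Res_{z = - 3 i} g(z) = \frac{\omega e^{- 3 \omega}}{2} (pole of order 2)
  F(ω) = -2πi·ΣRes = - i \pi \omega e^{- 3 \omega}

Case ω < 0 (upper half-plane, counterclockwise contour ⇒ F(ω) = +2πi·ΣRes):
  Res_{z = 3 i} g(z) = - \frac{\omega e^{3 \omega}}{2} (pole of order 2)
  F(ω) = 2πi·ΣRes = - i \pi \omega e^{3 \omega}

Both cases combine into a single formula in |ω|:

F(ω) = - i \pi \omega e^{- 3 \left|{\omega}\right|}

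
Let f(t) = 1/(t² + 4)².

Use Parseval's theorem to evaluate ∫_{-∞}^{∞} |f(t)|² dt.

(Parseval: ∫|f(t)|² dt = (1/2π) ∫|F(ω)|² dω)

∫|f(t)|² dt = \frac{5 \pi}{2048}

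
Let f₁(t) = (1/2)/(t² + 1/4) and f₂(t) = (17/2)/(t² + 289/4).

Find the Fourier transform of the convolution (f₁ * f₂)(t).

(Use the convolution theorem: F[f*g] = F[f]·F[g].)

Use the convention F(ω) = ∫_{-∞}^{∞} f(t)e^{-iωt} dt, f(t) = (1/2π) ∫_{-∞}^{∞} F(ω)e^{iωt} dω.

F[f₁*f₂](ω) = \pi^{2} e^{- 9 \left|{\omega}\right|}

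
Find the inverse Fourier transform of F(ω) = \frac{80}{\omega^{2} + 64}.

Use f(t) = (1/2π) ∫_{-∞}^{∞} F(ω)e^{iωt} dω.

f(t) = 5 e^{- 8 \left|{t}\right|}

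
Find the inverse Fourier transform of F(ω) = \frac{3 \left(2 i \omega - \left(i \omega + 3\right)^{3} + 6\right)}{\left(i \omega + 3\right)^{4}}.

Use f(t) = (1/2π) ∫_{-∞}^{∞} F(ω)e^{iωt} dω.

f(t) = 3 \left(t^{2} - 1\right) e^{- 3 t} u\left(t\right)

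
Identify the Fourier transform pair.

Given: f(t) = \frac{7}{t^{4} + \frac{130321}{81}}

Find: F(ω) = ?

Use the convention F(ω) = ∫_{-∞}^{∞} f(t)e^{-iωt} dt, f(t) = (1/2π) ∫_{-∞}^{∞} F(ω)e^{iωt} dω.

F(ω) = \frac{189 \pi e^{- \frac{19 \sqrt{2} \left|{\omega}\right|}{6}} \sin{\left(\frac{19 \sqrt{2} \left|{\omega}\right|}{6} + \frac{\pi}{4} \right)}}{6859}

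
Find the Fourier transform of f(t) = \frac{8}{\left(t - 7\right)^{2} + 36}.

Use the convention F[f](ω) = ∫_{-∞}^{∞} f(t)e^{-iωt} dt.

F(ω) = \frac{4 \pi e^{- 7 i \omega - 6 \left|{\omega}\right|}}{3}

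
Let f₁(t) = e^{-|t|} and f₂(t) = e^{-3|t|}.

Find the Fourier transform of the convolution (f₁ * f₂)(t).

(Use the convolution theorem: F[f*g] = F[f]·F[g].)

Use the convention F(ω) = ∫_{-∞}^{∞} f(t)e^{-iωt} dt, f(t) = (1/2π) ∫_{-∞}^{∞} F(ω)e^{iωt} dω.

F[f₁*f₂](ω) = \frac{12}{\left(\omega^{2} + 1\right) \left(\omega^{2} + 9\right)}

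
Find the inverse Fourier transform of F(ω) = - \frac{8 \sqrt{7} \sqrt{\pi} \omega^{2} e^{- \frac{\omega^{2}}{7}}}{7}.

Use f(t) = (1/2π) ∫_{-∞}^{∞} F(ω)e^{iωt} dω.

f(t) = 7 \left(7 t^{2} - 2\right) e^{- \frac{7 t^{2}}{4}}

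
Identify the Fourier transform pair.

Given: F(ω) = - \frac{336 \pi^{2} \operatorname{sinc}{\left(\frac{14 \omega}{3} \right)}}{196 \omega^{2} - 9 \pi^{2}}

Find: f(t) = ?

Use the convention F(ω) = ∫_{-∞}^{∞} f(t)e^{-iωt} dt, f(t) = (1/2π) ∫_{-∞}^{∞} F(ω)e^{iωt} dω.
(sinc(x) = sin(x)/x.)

f(t) = 8 \left(\begin{cases} \cos^{2}{\left(\frac{3 \pi t}{28} \right)} & \text{for}\: \left|{t}\right| < \frac{14}{3} \\0 & \text{otherwise} \end{cases}\right)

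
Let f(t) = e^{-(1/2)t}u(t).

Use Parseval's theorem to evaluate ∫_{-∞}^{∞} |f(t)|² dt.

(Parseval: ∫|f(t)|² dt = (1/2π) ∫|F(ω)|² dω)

∫|f(t)|² dt = 1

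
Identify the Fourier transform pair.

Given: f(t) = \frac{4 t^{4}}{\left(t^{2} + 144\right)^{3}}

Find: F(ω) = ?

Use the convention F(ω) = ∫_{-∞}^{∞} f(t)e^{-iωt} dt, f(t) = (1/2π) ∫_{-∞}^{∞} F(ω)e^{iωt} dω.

F(ω) = \frac{\pi \left(48 \omega^{2} - 20 \left|{\omega}\right| + 1\right) e^{- 12 \left|{\omega}\right|}}{8}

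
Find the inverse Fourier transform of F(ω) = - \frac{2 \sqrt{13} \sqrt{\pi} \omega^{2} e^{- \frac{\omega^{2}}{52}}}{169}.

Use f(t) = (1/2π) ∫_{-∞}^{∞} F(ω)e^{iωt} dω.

f(t) = 2 \left(52 t^{2} - 2\right) e^{- 13 t^{2}}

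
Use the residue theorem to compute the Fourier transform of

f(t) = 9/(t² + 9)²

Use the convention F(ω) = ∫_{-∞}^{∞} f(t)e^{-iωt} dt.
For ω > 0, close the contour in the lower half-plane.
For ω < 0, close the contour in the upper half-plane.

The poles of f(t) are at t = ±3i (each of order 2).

Let g(z) = f(z)e^{-iωz}; for large |z| the factor e^{-iωz} decays in the lower half-plane when ω > 0 and in the upper half-plane when ω < 0.

Case ω > 0 (lower half-plane, clockwise contour ⇒ F(ω) = -2πi·ΣRes):
  Res_{z = - 3 i} g(z) = \frac{i \left(3 \omega + 1\right) e^{- 3 \omega}}{12} (pole of order 2)
  F(ω) = -2πi·ΣRes = \frac{\pi \left(3 \omega + 1\right) e^{- 3 \omega}}{6}

Case ω < 0 (upper half-plane, counterclockwise contour ⇒ F(ω) = +2πi·ΣRes):
  Res_{z = 3 i} g(z) = \frac{i \left(3 \omega - 1\right) e^{3 \omega}}{12} (pole of order 2)
  F(ω) = 2πi·ΣRes = \frac{\pi \left(1 - 3 \omega\right) e^{3 \omega}}{6}

Both cases combine into a single formula in |ω|:

F(ω) = \frac{\pi \left(3 \left|{\omega}\right| + 1\right) e^{- 3 \left|{\omega}\right|}}{6}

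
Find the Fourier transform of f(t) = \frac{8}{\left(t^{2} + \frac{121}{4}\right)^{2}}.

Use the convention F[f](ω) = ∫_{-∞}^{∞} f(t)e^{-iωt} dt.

F(ω) = \frac{16 \pi \left(11 \left|{\omega}\right| + 2\right) e^{- \frac{11 \left|{\omega}\right|}{2}}}{1331}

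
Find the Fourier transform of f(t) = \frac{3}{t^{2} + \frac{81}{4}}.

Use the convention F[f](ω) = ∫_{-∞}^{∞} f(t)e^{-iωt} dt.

F(ω) = \frac{2 \pi e^{- \frac{9 \left|{\omega}\right|}{2}}}{3}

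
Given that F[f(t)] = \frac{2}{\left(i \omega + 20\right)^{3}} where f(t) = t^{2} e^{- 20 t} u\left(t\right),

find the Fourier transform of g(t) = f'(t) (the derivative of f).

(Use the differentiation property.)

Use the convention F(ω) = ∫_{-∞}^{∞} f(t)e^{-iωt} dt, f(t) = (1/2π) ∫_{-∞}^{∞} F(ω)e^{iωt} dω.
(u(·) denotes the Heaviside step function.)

F[g](ω) = \frac{2 i \omega}{\left(i \omega + 20\right)^{3}}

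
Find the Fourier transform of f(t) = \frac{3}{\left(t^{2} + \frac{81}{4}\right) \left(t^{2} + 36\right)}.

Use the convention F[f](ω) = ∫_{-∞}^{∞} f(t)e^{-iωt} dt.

F(ω) = - \frac{2 \pi e^{- 6 \left|{\omega}\right|}}{63} + \frac{8 \pi e^{- \frac{9 \left|{\omega}\right|}{2}}}{189}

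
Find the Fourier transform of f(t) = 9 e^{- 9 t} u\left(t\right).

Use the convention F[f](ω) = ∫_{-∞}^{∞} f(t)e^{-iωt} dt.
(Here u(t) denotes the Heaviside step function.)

F(ω) = \frac{9}{i \omega + 9}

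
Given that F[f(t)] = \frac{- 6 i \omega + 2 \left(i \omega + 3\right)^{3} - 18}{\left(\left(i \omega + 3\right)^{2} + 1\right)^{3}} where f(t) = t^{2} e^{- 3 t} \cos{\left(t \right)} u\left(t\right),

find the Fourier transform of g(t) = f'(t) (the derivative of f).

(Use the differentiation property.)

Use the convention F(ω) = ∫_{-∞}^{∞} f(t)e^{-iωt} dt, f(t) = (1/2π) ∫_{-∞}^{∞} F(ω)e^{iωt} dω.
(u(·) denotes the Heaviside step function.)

F[g](ω) = - \frac{2 i \omega \left(3 i \omega - \left(i \omega + 3\right)^{3} + 9\right)}{\left(\left(i \omega + 3\right)^{2} + 1\right)^{3}}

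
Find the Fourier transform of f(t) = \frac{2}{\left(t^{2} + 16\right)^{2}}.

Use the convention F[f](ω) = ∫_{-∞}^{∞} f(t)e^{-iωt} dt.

F(ω) = \frac{\pi \left(4 \left|{\omega}\right| + 1\right) e^{- 4 \left|{\omega}\right|}}{64}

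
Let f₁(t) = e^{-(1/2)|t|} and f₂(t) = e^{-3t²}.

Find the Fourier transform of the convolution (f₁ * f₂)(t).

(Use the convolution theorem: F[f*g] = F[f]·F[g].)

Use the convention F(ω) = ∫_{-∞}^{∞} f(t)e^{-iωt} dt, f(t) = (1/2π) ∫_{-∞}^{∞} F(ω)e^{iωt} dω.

F[f₁*f₂](ω) = \frac{4 \sqrt{3} \sqrt{\pi} e^{- \frac{\omega^{2}}{12}}}{3 \left(4 \omega^{2} + 1\right)}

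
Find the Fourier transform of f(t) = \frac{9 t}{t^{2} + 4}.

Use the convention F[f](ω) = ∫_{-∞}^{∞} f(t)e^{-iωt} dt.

F(ω) = - 9 i \pi e^{- 2 \left|{\omega}\right|} \operatorname{sign}{\left(\omega \right)}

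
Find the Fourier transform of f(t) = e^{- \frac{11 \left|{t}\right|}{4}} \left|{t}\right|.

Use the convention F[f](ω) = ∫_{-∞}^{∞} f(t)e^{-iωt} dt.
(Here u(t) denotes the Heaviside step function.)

F(ω) = \frac{32 \left(121 - 16 \omega^{2}\right)}{\left(16 \omega^{2} + 121\right)^{2}}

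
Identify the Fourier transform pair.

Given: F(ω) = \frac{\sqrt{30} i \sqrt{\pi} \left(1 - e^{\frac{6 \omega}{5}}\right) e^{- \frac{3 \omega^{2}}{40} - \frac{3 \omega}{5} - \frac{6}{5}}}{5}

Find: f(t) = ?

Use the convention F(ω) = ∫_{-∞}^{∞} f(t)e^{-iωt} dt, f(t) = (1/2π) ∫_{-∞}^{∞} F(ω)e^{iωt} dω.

f(t) = 4 e^{- \frac{10 t^{2}}{3}} \sin{\left(4 t \right)}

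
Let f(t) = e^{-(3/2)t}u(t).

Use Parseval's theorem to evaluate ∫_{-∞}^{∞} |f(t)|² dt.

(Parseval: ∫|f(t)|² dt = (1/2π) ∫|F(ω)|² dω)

∫|f(t)|² dt = \frac{1}{3}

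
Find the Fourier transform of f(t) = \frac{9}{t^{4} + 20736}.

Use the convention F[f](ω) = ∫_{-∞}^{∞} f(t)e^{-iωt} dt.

F(ω) = \frac{\pi e^{- 6 \sqrt{2} \left|{\omega}\right|} \sin{\left(6 \sqrt{2} \left|{\omega}\right| + \frac{\pi}{4} \right)}}{192}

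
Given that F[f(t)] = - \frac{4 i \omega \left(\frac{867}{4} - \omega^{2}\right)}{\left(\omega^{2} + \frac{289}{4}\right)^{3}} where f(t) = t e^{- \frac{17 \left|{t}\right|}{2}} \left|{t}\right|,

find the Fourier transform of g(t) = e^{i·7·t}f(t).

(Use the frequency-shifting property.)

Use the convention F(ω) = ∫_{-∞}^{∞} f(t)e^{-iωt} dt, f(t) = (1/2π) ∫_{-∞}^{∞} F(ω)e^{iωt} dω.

F[g](ω) = \frac{64 i \left(\omega - 7\right) \left(4 \left(\omega - 7\right)^{2} - 867\right)}{\left(4 \left(\omega - 7\right)^{2} + 289\right)^{3}}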